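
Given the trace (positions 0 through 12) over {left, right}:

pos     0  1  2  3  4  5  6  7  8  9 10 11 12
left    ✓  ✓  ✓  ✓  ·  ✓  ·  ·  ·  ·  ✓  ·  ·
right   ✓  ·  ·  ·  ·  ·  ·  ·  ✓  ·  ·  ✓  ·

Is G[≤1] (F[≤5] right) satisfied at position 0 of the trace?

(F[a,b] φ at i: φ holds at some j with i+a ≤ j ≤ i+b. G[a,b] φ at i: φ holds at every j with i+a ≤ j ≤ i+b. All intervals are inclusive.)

Check F[≤5] right at every j in [0,1]:
  j=0: holds (witness at 0)
  j=1: fails (none in [1,6])
Fails at j=1 → formula fails.

Does not hold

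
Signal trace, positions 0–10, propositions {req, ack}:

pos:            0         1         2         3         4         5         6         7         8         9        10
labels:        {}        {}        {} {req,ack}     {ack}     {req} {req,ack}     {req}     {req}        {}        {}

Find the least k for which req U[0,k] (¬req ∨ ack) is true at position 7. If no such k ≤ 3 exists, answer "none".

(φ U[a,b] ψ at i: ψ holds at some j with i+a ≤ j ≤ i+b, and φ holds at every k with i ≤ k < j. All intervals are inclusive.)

Need earliest j ≥ 7 with (¬req ∨ ack), and req at every k in [7,j-1].
  j=7: rhs fails.
  j=8: rhs fails.
  j=9: rhs holds; lhs holds on [7,8]. k = 2.

2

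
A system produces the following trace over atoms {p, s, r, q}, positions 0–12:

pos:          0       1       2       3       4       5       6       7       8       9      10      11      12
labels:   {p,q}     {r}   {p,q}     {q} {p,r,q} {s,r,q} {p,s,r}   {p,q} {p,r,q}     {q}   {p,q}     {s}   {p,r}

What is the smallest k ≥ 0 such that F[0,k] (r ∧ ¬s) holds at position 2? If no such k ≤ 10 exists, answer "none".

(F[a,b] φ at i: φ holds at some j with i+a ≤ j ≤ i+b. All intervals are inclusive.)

Scan j = 2,3,… for (r ∧ ¬s):
  j=2: fails
  j=3: fails
  j=4: holds
First hit at j=4, so smallest k = 4-2 = 2.

2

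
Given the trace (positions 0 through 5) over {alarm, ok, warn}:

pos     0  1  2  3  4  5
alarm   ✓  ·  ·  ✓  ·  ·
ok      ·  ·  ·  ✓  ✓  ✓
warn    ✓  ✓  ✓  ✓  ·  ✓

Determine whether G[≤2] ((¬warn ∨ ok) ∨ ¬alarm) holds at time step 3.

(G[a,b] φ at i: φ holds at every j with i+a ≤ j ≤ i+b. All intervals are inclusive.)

Holds

Check ((¬warn ∨ ok) ∨ ¬alarm) at every j in [3,5]:
  j=3: true
  j=4: true
  j=5: true
All positions satisfy it → formula holds.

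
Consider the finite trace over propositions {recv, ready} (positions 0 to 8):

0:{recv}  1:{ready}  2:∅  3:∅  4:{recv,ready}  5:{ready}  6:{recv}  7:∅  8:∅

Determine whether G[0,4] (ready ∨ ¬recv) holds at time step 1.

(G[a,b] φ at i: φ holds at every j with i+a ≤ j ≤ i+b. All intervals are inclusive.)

Check (ready ∨ ¬recv) at every j in [1,5]:
  j=1: true
  j=2: true
  j=3: true
  j=4: true
  j=5: true
All positions satisfy it → formula holds.

Yes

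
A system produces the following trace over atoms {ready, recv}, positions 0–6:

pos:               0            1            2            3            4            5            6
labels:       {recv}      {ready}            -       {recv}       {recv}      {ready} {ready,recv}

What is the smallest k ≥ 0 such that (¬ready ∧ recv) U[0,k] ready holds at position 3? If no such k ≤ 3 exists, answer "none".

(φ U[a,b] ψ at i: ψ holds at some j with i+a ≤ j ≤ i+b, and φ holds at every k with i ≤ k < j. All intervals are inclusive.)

Need earliest j ≥ 3 with ready, and (¬ready ∧ recv) at every k in [3,j-1].
  j=3: rhs fails.
  j=4: rhs fails.
  j=5: rhs holds; lhs holds on [3,4]. k = 2.

2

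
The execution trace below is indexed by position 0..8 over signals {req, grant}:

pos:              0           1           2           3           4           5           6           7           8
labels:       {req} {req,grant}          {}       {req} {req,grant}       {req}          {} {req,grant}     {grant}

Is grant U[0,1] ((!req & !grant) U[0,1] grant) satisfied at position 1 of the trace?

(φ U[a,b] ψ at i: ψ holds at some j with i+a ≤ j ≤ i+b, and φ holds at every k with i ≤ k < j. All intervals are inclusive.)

Holds

Need some j in [1,2] with ((!req & !grant) U[0,1] grant), and grant at every k in [1,j-1].
  j=1: ((!req & !grant) U[0,1] grant) holds; no prefix to check → satisfied.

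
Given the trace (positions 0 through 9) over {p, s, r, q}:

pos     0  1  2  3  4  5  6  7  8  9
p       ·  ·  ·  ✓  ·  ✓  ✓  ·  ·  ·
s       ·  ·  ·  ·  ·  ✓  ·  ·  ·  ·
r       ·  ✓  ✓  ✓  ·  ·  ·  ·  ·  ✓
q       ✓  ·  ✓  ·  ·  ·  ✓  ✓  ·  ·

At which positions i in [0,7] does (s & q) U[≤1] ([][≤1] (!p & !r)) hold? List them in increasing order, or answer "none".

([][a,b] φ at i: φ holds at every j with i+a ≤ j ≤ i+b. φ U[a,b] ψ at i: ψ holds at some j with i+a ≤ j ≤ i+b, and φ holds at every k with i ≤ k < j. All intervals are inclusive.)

7

Evaluate at each i in [0,7]:
  i=0: ✗ (no rhs in [0,1])
  i=1: ✗ (no rhs in [1,2])
  i=2: ✗ (no rhs in [2,3])
  i=3: ✗ (no rhs in [3,4])
  i=4: ✗ (no rhs in [4,5])
  i=5: ✗ (no rhs in [5,6])
  i=6: ✗ (lhs fails at k=6 before rhs at j=7)
  i=7: ✓ (rhs at j=7)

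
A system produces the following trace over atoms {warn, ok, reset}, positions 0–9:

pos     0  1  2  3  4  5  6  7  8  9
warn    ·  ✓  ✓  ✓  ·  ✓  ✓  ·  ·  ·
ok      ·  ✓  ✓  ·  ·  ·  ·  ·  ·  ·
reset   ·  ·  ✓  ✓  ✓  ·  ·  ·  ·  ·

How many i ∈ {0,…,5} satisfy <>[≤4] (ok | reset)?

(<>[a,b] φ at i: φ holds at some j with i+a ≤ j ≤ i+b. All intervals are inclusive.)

Evaluate at each i in [0,5]:
  i=0: ✓ (witness j=1)
  i=1: ✓ (witness j=1)
  i=2: ✓ (witness j=2)
  i=3: ✓ (witness j=3)
  i=4: ✓ (witness j=4)
  i=5: ✗ (none in [5,9])
Positions where it holds: {0, 1, 2, 3, 4} → 5.

5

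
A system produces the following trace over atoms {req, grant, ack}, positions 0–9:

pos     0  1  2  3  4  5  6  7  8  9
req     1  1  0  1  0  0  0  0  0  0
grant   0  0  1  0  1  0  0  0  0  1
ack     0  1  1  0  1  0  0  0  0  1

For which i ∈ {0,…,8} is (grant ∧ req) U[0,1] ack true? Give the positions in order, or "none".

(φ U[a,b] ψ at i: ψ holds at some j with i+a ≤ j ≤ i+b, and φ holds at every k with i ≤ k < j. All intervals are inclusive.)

Evaluate at each i in [0,8]:
  i=0: ✗ (lhs fails at k=0 before rhs at j=1)
  i=1: ✓ (rhs at j=1)
  i=2: ✓ (rhs at j=2)
  i=3: ✗ (lhs fails at k=3 before rhs at j=4)
  i=4: ✓ (rhs at j=4)
  i=5: ✗ (no rhs in [5,6])
  i=6: ✗ (no rhs in [6,7])
  i=7: ✗ (no rhs in [7,8])
  i=8: ✗ (lhs fails at k=8 before rhs at j=9)

1, 2, 4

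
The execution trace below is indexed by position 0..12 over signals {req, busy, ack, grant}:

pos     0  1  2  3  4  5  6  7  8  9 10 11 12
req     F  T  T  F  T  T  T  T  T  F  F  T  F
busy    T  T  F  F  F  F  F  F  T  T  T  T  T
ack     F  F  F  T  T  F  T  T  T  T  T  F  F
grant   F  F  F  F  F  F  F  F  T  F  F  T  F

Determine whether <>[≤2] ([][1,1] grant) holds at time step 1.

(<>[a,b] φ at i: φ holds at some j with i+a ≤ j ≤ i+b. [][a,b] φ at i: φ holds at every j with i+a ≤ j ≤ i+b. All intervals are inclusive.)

Check [][1,1] grant at each j in [1,3]:
  j=1: fails at 2
  j=2: fails at 3
  j=3: fails at 4
No position in the window satisfies it → formula fails.

Does not hold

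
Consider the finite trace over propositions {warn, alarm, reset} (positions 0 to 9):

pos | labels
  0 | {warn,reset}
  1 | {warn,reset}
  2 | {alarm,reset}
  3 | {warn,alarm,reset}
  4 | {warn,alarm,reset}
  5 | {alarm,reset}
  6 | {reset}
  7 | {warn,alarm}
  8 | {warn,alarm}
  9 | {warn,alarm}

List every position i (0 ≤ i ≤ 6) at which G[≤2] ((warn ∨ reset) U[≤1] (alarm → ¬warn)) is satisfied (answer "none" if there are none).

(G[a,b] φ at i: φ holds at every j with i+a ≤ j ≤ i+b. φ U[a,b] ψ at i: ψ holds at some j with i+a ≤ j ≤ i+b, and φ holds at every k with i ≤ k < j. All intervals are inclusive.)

Evaluate at each i in [0,6]:
  i=0: ✓ (all of [0,2])
  i=1: ✗ (fails at j=3)
  i=2: ✗ (fails at j=3)
  i=3: ✗ (fails at j=3)
  i=4: ✓ (all of [4,6])
  i=5: ✗ (fails at j=7)
  i=6: ✗ (fails at j=7)

0, 4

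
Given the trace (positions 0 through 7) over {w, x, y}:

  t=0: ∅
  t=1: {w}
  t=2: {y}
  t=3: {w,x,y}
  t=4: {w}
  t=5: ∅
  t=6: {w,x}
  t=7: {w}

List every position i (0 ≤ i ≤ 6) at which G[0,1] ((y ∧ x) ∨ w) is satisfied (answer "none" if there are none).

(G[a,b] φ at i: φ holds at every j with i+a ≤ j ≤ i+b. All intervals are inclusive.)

Evaluate at each i in [0,6]:
  i=0: ✗ (fails at j=0)
  i=1: ✗ (fails at j=2)
  i=2: ✗ (fails at j=2)
  i=3: ✓ (all of [3,4])
  i=4: ✗ (fails at j=5)
  i=5: ✗ (fails at j=5)
  i=6: ✓ (all of [6,7])

3, 6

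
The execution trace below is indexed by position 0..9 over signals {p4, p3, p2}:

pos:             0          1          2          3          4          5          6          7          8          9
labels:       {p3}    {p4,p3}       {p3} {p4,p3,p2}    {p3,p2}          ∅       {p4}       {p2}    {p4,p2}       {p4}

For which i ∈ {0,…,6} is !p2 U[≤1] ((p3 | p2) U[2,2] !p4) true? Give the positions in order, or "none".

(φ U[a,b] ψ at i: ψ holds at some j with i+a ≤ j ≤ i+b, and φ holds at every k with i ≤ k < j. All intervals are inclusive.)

0, 1, 2, 3

Evaluate at each i in [0,6]:
  i=0: ✓ (rhs at j=0)
  i=1: ✓ (rhs at j=2; lhs holds on [1,1])
  i=2: ✓ (rhs at j=2)
  i=3: ✓ (rhs at j=3)
  i=4: ✗ (no rhs in [4,5])
  i=5: ✗ (no rhs in [5,6])
  i=6: ✗ (no rhs in [6,7])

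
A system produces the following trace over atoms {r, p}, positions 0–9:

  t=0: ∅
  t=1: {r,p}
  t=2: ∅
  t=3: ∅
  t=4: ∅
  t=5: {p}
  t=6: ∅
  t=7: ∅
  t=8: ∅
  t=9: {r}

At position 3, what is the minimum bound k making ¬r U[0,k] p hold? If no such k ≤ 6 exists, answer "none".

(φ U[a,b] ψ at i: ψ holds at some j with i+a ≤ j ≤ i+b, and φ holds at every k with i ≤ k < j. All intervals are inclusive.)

2

Need earliest j ≥ 3 with p, and ¬r at every k in [3,j-1].
  j=3: rhs fails.
  j=4: rhs fails.
  j=5: rhs holds; lhs holds on [3,4]. k = 2.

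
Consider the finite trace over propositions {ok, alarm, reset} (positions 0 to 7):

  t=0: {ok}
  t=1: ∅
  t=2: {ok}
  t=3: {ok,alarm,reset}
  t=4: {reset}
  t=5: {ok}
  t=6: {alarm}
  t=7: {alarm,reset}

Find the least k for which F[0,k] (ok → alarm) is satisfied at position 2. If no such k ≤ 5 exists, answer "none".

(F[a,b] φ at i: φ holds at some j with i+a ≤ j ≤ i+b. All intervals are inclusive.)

1

Scan j = 2,3,… for (ok → alarm):
  j=2: fails
  j=3: holds
First hit at j=3, so smallest k = 3-2 = 1.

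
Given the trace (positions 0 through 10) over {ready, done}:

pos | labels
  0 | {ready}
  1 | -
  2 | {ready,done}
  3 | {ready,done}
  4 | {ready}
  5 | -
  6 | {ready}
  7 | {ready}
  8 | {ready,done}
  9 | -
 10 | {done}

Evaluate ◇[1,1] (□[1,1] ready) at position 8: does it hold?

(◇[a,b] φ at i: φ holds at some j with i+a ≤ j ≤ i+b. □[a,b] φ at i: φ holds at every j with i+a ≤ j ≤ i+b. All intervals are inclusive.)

Check □[1,1] ready at each j in [9,9]:
  j=9: fails at 10
No position in the window satisfies it → formula fails.

No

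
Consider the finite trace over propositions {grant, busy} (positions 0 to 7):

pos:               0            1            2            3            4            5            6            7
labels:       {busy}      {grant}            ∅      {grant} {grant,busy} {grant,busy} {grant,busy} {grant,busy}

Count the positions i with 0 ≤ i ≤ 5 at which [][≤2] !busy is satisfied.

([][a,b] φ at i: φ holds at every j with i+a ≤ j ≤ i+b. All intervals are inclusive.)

Evaluate at each i in [0,5]:
  i=0: ✗ (fails at j=0)
  i=1: ✓ (all of [1,3])
  i=2: ✗ (fails at j=4)
  i=3: ✗ (fails at j=4)
  i=4: ✗ (fails at j=4)
  i=5: ✗ (fails at j=5)
Positions where it holds: {1} → 1.

1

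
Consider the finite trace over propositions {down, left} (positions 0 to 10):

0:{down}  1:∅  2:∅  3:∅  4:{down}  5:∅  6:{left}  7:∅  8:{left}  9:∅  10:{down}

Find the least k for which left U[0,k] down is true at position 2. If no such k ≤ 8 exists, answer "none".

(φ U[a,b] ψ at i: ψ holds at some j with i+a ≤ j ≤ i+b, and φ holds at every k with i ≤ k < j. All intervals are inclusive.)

none

Need earliest j ≥ 2 with down, and left at every k in [2,j-1].
  j=2: rhs fails.
  j=3: rhs fails.
  j=4: rhs holds but lhs fails at k=2.
  j=5: rhs fails.
  j=6: rhs fails.
  j=7: rhs fails.
  j=8: rhs fails.
  j=9: rhs fails.
  j=10: rhs holds but lhs fails at k=2.
No witness within the range → none.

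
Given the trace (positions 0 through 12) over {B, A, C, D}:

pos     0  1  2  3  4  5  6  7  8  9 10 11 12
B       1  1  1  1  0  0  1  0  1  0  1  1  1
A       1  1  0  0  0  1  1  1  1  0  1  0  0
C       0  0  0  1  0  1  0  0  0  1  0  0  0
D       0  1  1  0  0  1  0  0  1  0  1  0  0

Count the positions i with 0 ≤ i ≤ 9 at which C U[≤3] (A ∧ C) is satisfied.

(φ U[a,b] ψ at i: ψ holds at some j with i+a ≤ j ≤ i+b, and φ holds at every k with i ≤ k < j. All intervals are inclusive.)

1

Evaluate at each i in [0,9]:
  i=0: ✗ (no rhs in [0,3])
  i=1: ✗ (no rhs in [1,4])
  i=2: ✗ (lhs fails at k=2 before rhs at j=5)
  i=3: ✗ (lhs fails at k=4 before rhs at j=5)
  i=4: ✗ (lhs fails at k=4 before rhs at j=5)
  i=5: ✓ (rhs at j=5)
  i=6: ✗ (no rhs in [6,9])
  i=7: ✗ (no rhs in [7,10])
  i=8: ✗ (no rhs in [8,11])
  i=9: ✗ (no rhs in [9,12])
Positions where it holds: {5} → 1.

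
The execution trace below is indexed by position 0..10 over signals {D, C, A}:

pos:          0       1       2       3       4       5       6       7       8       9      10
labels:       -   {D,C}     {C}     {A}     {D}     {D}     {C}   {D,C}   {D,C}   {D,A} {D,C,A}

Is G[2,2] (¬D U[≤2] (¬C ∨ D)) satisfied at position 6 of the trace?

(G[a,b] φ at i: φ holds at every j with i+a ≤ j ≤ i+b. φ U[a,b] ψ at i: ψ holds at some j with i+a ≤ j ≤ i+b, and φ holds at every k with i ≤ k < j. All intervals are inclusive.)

Check (¬D U[≤2] (¬C ∨ D)) at every j in [8,8]:
  j=8: holds
All positions satisfy it → formula holds.

Holds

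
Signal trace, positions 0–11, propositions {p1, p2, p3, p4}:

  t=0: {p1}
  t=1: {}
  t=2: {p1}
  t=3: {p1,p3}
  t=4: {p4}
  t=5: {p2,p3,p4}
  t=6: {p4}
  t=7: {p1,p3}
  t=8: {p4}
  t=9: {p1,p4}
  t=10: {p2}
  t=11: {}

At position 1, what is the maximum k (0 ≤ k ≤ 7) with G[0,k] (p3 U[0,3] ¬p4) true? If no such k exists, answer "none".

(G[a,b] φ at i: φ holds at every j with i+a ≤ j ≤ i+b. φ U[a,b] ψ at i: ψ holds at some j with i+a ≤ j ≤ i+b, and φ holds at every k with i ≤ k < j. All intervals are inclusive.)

2

(p3 U[0,3] ¬p4) must hold from j=1 onward; find where it first fails.
  j=1: holds
  j=2: holds
  j=3: holds
  j=4: fails
Holds on [1,3], so largest k = 2.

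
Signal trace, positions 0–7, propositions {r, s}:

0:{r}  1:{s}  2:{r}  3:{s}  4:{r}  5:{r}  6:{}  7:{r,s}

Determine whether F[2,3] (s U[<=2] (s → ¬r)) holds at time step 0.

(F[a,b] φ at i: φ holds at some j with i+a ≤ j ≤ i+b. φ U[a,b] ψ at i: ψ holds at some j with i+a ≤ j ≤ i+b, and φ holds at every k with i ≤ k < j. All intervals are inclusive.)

Check (s U[<=2] (s → ¬r)) at each j in [2,3]:
  j=2: holds
  j=3: holds
Found at j=2 → formula holds.

Yes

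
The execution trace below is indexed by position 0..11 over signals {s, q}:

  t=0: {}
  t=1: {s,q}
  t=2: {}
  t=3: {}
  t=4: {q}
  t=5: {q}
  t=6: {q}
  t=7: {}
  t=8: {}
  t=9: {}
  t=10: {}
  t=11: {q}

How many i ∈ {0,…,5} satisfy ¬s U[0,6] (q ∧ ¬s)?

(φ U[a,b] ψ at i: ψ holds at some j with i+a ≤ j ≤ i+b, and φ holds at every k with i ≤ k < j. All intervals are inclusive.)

4

Evaluate at each i in [0,5]:
  i=0: ✗ (lhs fails at k=1 before rhs at j=4)
  i=1: ✗ (lhs fails at k=1 before rhs at j=4)
  i=2: ✓ (rhs at j=4; lhs holds on [2,3])
  i=3: ✓ (rhs at j=4; lhs holds on [3,3])
  i=4: ✓ (rhs at j=4)
  i=5: ✓ (rhs at j=5)
Positions where it holds: {2, 3, 4, 5} → 4.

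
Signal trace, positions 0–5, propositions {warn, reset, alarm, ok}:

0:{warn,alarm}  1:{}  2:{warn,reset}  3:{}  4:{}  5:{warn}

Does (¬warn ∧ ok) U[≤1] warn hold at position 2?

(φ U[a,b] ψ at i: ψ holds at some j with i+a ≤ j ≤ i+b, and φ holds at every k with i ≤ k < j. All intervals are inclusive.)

True

Need some j in [2,3] with warn, and (¬warn ∧ ok) at every k in [2,j-1].
  j=2: warn holds; no prefix to check → satisfied.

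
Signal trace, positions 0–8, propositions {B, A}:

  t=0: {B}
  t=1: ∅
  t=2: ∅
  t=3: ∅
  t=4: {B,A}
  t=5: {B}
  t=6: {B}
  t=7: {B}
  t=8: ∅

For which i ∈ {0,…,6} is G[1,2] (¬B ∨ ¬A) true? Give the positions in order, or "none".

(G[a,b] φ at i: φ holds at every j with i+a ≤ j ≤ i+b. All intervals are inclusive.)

0, 1, 4, 5, 6

Evaluate at each i in [0,6]:
  i=0: ✓ (all of [1,2])
  i=1: ✓ (all of [2,3])
  i=2: ✗ (fails at j=4)
  i=3: ✗ (fails at j=4)
  i=4: ✓ (all of [5,6])
  i=5: ✓ (all of [6,7])
  i=6: ✓ (all of [7,8])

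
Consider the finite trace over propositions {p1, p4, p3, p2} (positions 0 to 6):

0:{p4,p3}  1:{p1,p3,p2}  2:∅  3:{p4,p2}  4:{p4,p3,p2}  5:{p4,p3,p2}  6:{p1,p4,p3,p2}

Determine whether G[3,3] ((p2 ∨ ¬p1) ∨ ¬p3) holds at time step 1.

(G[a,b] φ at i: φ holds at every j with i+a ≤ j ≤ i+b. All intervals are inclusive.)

Yes

Check ((p2 ∨ ¬p1) ∨ ¬p3) at every j in [4,4]:
  j=4: true
All positions satisfy it → formula holds.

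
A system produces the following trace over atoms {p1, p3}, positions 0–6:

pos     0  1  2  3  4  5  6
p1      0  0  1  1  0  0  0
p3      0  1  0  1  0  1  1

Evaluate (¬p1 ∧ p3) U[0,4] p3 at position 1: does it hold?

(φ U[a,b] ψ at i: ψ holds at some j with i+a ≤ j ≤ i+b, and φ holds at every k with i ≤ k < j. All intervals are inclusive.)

Need some j in [1,5] with p3, and (¬p1 ∧ p3) at every k in [1,j-1].
  j=1: p3 holds; no prefix to check → satisfied.

Holds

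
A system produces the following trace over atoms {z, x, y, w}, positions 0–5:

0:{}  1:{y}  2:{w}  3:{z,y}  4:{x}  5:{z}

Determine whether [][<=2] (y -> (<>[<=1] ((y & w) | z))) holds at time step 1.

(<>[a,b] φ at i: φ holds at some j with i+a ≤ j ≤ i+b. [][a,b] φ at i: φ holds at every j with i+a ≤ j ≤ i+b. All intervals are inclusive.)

Check (y -> (<>[<=1] ((y & w) | z))) at every j in [1,3]:
  j=1: antecedent true; consequent fails (none in [1,2]) → ✗
  j=2: antecedent false → ✓
  j=3: antecedent true; consequent holds (witness at 3) → ✓
Fails at j=1 → formula fails.

No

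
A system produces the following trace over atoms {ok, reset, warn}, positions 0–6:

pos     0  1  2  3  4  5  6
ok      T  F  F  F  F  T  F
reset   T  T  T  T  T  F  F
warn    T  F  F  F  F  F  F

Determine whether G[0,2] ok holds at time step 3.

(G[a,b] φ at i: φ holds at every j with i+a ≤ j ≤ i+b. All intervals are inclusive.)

Check ok at every j in [3,5]:
  j=3: false
  j=4: false
  j=5: true
Fails at j=3 → formula fails.

False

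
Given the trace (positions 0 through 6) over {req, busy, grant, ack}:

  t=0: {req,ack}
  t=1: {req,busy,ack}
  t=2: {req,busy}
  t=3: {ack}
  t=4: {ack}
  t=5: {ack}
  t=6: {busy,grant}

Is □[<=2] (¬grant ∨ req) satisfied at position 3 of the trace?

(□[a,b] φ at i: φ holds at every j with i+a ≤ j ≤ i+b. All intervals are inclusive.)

Check (¬grant ∨ req) at every j in [3,5]:
  j=3: true
  j=4: true
  j=5: true
All positions satisfy it → formula holds.

Holds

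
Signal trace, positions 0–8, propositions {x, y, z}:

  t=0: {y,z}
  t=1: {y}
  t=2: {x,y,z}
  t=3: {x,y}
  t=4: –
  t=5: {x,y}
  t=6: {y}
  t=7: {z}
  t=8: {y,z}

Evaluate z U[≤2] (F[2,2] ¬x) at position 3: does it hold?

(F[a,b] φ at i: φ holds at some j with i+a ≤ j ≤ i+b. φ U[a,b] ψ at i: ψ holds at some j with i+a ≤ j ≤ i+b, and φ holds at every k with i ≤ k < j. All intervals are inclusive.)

Need some j in [3,5] with F[2,2] ¬x, and z at every k in [3,j-1].
  j=3: F[2,2] ¬x — fails (none in [5,5]).
  j=4: F[2,2] ¬x holds, but z fails at k=3 → not this j.
  j=5: F[2,2] ¬x holds, but z fails at k=3 → not this j.
No j in the window works → until fails.

Does not hold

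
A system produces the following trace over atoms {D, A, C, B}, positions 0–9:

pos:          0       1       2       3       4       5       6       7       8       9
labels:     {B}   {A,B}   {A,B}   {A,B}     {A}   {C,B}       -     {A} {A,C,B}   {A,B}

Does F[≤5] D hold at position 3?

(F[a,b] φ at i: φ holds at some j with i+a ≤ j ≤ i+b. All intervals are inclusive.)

Check D at each j in [3,8]:
  j=3: false
  j=4: false
  j=5: false
  j=6: false
  j=7: false
  j=8: false
No position in the window satisfies it → formula fails.

No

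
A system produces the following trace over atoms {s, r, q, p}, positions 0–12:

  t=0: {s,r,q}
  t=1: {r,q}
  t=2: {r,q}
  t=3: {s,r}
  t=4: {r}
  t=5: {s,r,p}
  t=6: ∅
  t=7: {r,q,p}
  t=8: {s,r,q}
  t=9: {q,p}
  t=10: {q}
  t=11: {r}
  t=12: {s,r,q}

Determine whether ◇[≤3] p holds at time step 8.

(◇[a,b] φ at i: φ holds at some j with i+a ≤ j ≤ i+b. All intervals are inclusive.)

Check p at each j in [8,11]:
  j=8: false
  j=9: true
  j=10: false
  j=11: false
Found at j=9 → formula holds.

True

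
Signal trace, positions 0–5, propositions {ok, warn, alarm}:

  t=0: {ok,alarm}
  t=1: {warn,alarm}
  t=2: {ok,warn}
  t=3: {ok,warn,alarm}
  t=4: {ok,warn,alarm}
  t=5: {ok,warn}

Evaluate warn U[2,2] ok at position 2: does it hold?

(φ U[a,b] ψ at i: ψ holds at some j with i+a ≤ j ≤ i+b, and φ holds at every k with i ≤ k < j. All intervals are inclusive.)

Need some j in [4,4] with ok, and warn at every k in [2,j-1].
  j=4: ok holds; warn holds at every k in [2,3] → satisfied.

True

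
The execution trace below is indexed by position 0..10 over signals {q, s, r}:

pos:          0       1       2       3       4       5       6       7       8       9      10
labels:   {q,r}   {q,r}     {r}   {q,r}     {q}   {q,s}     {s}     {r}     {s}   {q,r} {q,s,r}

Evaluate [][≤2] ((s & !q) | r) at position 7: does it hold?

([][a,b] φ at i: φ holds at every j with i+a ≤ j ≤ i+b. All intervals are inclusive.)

Yes

Check ((s & !q) | r) at every j in [7,9]:
  j=7: true
  j=8: true
  j=9: true
All positions satisfy it → formula holds.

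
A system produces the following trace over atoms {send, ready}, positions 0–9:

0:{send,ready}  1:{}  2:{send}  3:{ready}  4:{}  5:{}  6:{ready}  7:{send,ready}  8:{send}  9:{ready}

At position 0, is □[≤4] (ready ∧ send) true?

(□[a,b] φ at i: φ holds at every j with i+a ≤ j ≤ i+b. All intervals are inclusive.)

Check (ready ∧ send) at every j in [0,4]:
  j=0: true
  j=1: false
  j=2: false
  j=3: false
  j=4: false
Fails at j=1 → formula fails.

Does not hold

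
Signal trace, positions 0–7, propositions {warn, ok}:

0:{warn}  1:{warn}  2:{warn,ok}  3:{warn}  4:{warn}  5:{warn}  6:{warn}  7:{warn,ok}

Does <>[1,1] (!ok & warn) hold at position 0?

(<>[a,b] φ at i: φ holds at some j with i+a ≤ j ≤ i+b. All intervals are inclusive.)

Check (!ok & warn) at each j in [1,1]:
  j=1: true
Found at j=1 → formula holds.

Holds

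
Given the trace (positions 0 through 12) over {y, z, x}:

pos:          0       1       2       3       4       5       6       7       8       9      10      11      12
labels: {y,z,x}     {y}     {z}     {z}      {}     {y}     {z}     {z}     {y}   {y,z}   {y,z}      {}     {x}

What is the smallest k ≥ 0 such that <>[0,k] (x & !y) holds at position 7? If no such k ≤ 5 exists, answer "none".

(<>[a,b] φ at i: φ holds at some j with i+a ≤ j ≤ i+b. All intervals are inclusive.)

Scan j = 7,8,… for (x & !y):
  j=7: fails
  j=8: fails
  j=9: fails
  j=10: fails
  j=11: fails
  j=12: holds
First hit at j=12, so smallest k = 12-7 = 5.

5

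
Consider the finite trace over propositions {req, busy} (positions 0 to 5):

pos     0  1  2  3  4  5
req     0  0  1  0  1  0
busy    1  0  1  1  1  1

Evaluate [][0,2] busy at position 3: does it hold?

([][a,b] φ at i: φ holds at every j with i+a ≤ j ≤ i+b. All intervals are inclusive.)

Yes

Check busy at every j in [3,5]:
  j=3: true
  j=4: true
  j=5: true
All positions satisfy it → formula holds.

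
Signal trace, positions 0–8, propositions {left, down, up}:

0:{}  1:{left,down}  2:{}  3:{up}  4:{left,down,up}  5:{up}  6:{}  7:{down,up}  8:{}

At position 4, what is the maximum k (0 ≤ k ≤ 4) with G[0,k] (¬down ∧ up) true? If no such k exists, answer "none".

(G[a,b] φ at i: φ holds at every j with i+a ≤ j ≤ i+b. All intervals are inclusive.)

none

(¬down ∧ up) must hold from j=4 onward; find where it first fails.
  j=4: fails → no k works.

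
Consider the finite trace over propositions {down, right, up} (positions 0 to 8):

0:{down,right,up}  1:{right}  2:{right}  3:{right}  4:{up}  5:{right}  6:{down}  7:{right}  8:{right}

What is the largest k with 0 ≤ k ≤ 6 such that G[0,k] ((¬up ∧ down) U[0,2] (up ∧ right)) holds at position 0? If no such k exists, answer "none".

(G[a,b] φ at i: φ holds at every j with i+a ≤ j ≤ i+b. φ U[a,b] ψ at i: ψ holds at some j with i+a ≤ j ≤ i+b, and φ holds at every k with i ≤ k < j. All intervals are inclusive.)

0

((¬up ∧ down) U[0,2] (up ∧ right)) must hold from j=0 onward; find where it first fails.
  j=0: holds
  j=1: fails
Holds on [0,0], so largest k = 0.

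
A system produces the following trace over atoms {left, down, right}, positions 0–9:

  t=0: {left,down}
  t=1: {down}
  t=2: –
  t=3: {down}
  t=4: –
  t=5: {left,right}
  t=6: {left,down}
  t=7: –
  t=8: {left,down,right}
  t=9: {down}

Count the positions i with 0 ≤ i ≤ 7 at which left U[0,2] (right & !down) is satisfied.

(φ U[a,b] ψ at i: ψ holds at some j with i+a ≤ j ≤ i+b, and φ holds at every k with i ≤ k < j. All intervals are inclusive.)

1

Evaluate at each i in [0,7]:
  i=0: ✗ (no rhs in [0,2])
  i=1: ✗ (no rhs in [1,3])
  i=2: ✗ (no rhs in [2,4])
  i=3: ✗ (lhs fails at k=3 before rhs at j=5)
  i=4: ✗ (lhs fails at k=4 before rhs at j=5)
  i=5: ✓ (rhs at j=5)
  i=6: ✗ (no rhs in [6,8])
  i=7: ✗ (no rhs in [7,9])
Positions where it holds: {5} → 1.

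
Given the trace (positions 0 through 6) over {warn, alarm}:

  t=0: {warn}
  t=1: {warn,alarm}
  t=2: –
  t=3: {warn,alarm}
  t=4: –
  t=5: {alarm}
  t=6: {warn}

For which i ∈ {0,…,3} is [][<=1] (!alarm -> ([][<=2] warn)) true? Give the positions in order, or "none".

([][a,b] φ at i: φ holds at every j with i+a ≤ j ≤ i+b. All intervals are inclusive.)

Evaluate at each i in [0,3]:
  i=0: ✗ (fails at j=0)
  i=1: ✗ (fails at j=2)
  i=2: ✗ (fails at j=2)
  i=3: ✗ (fails at j=4)

none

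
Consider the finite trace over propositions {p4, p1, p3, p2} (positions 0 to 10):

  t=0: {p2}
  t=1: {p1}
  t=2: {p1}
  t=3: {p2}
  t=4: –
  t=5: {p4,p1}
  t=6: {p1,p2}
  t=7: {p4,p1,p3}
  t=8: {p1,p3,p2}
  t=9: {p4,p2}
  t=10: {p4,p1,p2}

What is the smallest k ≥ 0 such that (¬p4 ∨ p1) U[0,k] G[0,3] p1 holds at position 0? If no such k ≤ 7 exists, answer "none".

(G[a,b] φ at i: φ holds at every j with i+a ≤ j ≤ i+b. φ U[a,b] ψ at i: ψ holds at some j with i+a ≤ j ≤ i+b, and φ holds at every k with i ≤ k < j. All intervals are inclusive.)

Need earliest j ≥ 0 with G[0,3] p1, and (¬p4 ∨ p1) at every k in [0,j-1].
  j=0: rhs fails.
  j=1: rhs fails.
  j=2: rhs fails.
  j=3: rhs fails.
  j=4: rhs fails.
  j=5: rhs holds; lhs holds on [0,4]. k = 5.

5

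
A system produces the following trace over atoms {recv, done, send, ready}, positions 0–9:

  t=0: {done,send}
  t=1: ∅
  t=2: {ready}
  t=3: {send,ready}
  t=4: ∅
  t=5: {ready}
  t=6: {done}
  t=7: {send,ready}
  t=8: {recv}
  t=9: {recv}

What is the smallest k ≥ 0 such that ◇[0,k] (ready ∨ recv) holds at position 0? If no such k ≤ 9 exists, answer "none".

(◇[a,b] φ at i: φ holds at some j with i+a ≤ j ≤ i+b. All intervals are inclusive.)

2

Scan j = 0,1,… for (ready ∨ recv):
  j=0: fails
  j=1: fails
  j=2: holds
First hit at j=2, so smallest k = 2-0 = 2.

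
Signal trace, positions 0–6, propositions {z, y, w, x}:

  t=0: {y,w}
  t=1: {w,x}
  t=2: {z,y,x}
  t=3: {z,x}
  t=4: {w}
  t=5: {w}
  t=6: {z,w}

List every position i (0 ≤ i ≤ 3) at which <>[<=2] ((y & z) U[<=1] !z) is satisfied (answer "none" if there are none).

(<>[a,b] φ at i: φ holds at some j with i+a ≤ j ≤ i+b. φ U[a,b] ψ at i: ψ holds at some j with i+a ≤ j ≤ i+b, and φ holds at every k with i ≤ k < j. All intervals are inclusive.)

Evaluate at each i in [0,3]:
  i=0: ✓ (witness j=0)
  i=1: ✓ (witness j=1)
  i=2: ✓ (witness j=4)
  i=3: ✓ (witness j=4)

0, 1, 2, 3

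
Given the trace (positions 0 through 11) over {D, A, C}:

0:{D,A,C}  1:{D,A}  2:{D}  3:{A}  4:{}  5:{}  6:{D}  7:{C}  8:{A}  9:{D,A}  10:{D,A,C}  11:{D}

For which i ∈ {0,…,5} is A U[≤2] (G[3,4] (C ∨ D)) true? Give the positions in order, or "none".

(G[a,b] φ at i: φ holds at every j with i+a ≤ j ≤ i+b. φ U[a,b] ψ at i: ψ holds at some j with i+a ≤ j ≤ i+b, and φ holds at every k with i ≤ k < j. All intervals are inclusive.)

3

Evaluate at each i in [0,5]:
  i=0: ✗ (no rhs in [0,2])
  i=1: ✗ (lhs fails at k=2 before rhs at j=3)
  i=2: ✗ (lhs fails at k=2 before rhs at j=3)
  i=3: ✓ (rhs at j=3)
  i=4: ✗ (lhs fails at k=4 before rhs at j=6)
  i=5: ✗ (lhs fails at k=5 before rhs at j=6)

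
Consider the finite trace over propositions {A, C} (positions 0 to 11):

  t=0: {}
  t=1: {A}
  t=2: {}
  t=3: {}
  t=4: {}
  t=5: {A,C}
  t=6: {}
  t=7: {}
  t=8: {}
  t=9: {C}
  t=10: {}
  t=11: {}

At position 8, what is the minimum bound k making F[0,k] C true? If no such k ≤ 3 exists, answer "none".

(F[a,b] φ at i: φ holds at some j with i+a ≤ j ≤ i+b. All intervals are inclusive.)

1

Scan j = 8,9,… for C:
  j=8: fails
  j=9: holds
First hit at j=9, so smallest k = 9-8 = 1.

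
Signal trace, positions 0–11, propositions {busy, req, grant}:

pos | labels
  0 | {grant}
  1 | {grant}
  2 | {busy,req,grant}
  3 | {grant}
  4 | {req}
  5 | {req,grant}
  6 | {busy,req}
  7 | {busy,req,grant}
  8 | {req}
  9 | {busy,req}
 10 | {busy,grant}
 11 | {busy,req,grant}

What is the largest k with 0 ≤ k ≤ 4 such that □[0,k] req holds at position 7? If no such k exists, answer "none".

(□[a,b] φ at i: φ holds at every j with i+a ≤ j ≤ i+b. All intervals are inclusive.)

req must hold from j=7 onward; find where it first fails.
  j=7: holds
  j=8: holds
  j=9: holds
  j=10: fails
Holds on [7,9], so largest k = 2.

2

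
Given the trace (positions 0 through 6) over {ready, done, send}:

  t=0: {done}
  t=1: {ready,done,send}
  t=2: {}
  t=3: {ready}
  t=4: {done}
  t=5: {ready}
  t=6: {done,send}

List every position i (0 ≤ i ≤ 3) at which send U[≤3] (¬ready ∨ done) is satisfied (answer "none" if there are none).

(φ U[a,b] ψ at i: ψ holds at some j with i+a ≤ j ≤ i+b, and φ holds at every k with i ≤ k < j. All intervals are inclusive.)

0, 1, 2

Evaluate at each i in [0,3]:
  i=0: ✓ (rhs at j=0)
  i=1: ✓ (rhs at j=1)
  i=2: ✓ (rhs at j=2)
  i=3: ✗ (lhs fails at k=3 before rhs at j=4)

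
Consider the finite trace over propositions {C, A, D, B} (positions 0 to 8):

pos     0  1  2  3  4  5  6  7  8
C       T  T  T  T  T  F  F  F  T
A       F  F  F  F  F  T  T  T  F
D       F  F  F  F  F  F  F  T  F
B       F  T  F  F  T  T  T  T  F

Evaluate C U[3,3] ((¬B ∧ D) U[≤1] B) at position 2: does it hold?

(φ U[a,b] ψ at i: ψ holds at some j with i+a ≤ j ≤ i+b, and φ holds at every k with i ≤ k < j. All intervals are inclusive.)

True

Need some j in [5,5] with ((¬B ∧ D) U[≤1] B), and C at every k in [2,j-1].
  j=5: ((¬B ∧ D) U[≤1] B) holds; C holds at every k in [2,4] → satisfied.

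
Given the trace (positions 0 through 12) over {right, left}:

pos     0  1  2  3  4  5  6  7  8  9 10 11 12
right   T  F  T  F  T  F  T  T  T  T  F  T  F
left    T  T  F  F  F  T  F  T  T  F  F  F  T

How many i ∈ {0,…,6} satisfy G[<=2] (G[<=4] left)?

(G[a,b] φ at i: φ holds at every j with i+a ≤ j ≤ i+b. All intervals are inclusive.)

Evaluate at each i in [0,6]:
  i=0: ✗ (fails at j=0)
  i=1: ✗ (fails at j=1)
  i=2: ✗ (fails at j=2)
  i=3: ✗ (fails at j=3)
  i=4: ✗ (fails at j=4)
  i=5: ✗ (fails at j=5)
  i=6: ✗ (fails at j=6)
Positions where it holds: {} → 0.

0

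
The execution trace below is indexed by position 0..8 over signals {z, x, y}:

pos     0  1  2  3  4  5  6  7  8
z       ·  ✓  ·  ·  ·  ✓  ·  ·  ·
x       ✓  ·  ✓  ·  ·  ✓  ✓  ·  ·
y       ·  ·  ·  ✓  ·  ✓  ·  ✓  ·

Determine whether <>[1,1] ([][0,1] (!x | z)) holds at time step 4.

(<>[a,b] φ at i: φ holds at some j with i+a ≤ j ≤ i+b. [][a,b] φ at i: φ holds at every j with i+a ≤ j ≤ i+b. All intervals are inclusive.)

Check [][0,1] (!x | z) at each j in [5,5]:
  j=5: fails at 6
No position in the window satisfies it → formula fails.

Does not hold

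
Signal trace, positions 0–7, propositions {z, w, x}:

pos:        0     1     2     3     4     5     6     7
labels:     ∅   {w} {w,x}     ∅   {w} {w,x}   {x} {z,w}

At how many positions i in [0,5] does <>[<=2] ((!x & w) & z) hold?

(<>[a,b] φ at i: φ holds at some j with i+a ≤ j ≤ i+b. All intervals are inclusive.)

Evaluate at each i in [0,5]:
  i=0: ✗ (none in [0,2])
  i=1: ✗ (none in [1,3])
  i=2: ✗ (none in [2,4])
  i=3: ✗ (none in [3,5])
  i=4: ✗ (none in [4,6])
  i=5: ✓ (witness j=7)
Positions where it holds: {5} → 1.

1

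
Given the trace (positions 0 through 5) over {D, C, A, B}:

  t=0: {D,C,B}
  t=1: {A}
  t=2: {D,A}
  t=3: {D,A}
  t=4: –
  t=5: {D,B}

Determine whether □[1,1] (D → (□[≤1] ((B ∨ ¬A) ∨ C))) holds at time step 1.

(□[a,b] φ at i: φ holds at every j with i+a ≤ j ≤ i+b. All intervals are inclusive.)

Does not hold

Check (D → (□[≤1] ((B ∨ ¬A) ∨ C))) at every j in [2,2]:
  j=2: antecedent true; consequent fails at 2 → ✗
Fails at j=2 → formula fails.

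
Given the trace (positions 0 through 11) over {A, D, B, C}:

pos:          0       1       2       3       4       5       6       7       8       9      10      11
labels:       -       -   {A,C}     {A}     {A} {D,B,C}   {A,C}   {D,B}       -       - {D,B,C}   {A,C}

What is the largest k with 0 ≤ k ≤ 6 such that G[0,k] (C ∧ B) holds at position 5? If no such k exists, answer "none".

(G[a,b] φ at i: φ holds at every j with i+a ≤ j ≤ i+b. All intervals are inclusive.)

0

(C ∧ B) must hold from j=5 onward; find where it first fails.
  j=5: holds
  j=6: fails
Holds on [5,5], so largest k = 0.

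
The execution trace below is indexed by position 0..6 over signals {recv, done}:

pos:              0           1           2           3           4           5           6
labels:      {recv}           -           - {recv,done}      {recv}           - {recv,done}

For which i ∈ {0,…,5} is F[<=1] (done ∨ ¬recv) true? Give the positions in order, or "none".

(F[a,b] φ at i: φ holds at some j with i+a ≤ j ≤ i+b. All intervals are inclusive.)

0, 1, 2, 3, 4, 5

Evaluate at each i in [0,5]:
  i=0: ✓ (witness j=1)
  i=1: ✓ (witness j=1)
  i=2: ✓ (witness j=2)
  i=3: ✓ (witness j=3)
  i=4: ✓ (witness j=5)
  i=5: ✓ (witness j=5)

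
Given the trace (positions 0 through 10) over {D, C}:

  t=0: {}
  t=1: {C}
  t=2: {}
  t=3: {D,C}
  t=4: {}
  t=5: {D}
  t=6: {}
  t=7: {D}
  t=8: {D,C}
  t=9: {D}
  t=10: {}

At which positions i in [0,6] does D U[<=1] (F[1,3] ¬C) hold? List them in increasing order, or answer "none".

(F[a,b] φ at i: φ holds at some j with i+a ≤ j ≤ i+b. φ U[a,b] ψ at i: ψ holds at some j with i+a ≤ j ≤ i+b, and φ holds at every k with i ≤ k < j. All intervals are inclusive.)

0, 1, 2, 3, 4, 5, 6

Evaluate at each i in [0,6]:
  i=0: ✓ (rhs at j=0)
  i=1: ✓ (rhs at j=1)
  i=2: ✓ (rhs at j=2)
  i=3: ✓ (rhs at j=3)
  i=4: ✓ (rhs at j=4)
  i=5: ✓ (rhs at j=5)
  i=6: ✓ (rhs at j=6)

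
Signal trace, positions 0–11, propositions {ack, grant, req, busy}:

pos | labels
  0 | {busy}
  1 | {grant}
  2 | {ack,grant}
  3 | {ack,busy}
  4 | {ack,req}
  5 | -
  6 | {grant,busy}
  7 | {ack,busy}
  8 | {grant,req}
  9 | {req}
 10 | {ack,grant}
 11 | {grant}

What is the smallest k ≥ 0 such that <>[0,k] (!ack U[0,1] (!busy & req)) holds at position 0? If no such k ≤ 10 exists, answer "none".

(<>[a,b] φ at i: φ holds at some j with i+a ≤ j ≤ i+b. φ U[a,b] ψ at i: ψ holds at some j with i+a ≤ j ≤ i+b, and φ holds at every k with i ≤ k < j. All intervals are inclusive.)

Scan j = 0,1,… for (!ack U[0,1] (!busy & req)):
  j=0: fails
  j=1: fails
  j=2: fails
  j=3: fails
  j=4: holds
First hit at j=4, so smallest k = 4-0 = 4.

4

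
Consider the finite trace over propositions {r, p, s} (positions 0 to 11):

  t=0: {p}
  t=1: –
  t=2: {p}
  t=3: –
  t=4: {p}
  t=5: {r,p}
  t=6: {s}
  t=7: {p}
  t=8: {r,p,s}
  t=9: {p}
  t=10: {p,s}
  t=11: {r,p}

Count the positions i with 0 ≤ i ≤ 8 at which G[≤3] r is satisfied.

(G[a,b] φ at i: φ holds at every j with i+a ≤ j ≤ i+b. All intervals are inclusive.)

0

Evaluate at each i in [0,8]:
  i=0: ✗ (fails at j=0)
  i=1: ✗ (fails at j=1)
  i=2: ✗ (fails at j=2)
  i=3: ✗ (fails at j=3)
  i=4: ✗ (fails at j=4)
  i=5: ✗ (fails at j=6)
  i=6: ✗ (fails at j=6)
  i=7: ✗ (fails at j=7)
  i=8: ✗ (fails at j=9)
Positions where it holds: {} → 0.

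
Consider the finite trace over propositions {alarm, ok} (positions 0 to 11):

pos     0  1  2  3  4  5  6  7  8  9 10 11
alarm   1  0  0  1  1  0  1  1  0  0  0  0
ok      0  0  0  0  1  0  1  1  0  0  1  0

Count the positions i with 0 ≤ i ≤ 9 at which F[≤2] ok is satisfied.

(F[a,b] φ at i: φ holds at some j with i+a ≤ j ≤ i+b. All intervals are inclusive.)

8

Evaluate at each i in [0,9]:
  i=0: ✗ (none in [0,2])
  i=1: ✗ (none in [1,3])
  i=2: ✓ (witness j=4)
  i=3: ✓ (witness j=4)
  i=4: ✓ (witness j=4)
  i=5: ✓ (witness j=6)
  i=6: ✓ (witness j=6)
  i=7: ✓ (witness j=7)
  i=8: ✓ (witness j=10)
  i=9: ✓ (witness j=10)
Positions where it holds: {2, 3, 4, 5, 6, 7, 8, 9} → 8.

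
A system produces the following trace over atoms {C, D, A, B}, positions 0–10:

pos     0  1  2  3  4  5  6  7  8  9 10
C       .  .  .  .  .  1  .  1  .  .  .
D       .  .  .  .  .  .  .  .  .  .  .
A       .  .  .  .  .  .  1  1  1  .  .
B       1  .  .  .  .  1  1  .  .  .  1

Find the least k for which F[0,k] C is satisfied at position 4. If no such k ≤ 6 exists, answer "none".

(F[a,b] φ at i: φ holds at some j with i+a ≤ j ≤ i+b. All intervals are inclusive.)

1

Scan j = 4,5,… for C:
  j=4: fails
  j=5: holds
First hit at j=5, so smallest k = 5-4 = 1.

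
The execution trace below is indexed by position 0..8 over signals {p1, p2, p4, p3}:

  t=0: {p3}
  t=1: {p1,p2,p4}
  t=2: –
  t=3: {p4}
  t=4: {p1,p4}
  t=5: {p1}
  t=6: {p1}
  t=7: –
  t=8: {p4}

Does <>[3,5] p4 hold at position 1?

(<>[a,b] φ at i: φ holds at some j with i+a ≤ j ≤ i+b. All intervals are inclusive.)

True

Check p4 at each j in [4,6]:
  j=4: true
  j=5: false
  j=6: false
Found at j=4 → formula holds.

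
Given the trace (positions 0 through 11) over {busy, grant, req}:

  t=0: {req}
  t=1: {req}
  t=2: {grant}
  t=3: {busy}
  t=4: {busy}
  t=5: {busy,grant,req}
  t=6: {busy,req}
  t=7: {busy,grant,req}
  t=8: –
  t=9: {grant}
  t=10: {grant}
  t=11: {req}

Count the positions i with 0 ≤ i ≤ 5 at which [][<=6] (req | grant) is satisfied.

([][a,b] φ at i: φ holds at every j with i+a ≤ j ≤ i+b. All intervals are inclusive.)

0

Evaluate at each i in [0,5]:
  i=0: ✗ (fails at j=3)
  i=1: ✗ (fails at j=3)
  i=2: ✗ (fails at j=3)
  i=3: ✗ (fails at j=3)
  i=4: ✗ (fails at j=4)
  i=5: ✗ (fails at j=8)
Positions where it holds: {} → 0.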